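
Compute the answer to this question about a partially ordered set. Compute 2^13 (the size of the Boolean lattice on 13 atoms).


Power set = 2^n.
2^13 = 8192


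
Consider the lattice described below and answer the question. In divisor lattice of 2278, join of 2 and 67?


In a divisor lattice, join = lcm (least common multiple).
gcd(2,67) = 1
lcm(2,67) = 2*67/gcd = 134/1 = 134


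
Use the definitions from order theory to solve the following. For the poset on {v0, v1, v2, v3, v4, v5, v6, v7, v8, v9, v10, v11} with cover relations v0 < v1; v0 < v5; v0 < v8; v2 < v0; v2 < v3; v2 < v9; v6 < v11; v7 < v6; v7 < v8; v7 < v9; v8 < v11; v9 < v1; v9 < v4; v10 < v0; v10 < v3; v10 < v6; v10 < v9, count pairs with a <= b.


The order relation is {(a,b) : a <= b}, reflexive so it includes (a,a).
Examples: (v0,v0), (v0,v1), (v0,v11), (v0,v5), (v0,v8), ...
Total ordered pairs: 43


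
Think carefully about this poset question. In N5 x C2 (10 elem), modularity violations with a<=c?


Modular law: if a <= c then a v (b ^ c) = (a v b) ^ c.
Check all triples (a,b,c) with a <= c among 10 elements.
  e.g. a=(a,0), b=(c,0), c=(b,0): lhs=(a,0) != rhs=(b,0)
  e.g. a=(a,0), b=(c,1), c=(b,0): lhs=(a,0) != rhs=(b,0)
Total violating triples: 6


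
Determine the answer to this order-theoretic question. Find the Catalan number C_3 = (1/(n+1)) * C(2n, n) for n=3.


C(n) = C(2n, n) / (n+1).
C(6, 3) = 20
C(3) = 20 / 4 = 5


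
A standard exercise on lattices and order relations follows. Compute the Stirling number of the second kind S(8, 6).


S(n,k) = k*S(n-1,k) + S(n-1,k-1).
S(7,6) = 21, S(7,5) = 140
S(8,6) = 6*21 + 140 = 126 + 140
S(8,6) = 266


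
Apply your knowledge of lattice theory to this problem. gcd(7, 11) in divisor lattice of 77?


Meet=gcd.
gcd(7,11)=1


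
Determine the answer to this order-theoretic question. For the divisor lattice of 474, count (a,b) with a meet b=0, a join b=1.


Complement pair (a,b): a meet b = bottom, a join b = top.
Here: gcd(a,b)=1 and lcm(a,b)=474, i.e. a*b=474 with a,b coprime.
Pairs found: (1,474), (2,237), (3,158), (6,79), ... (4 more)
Total ordered pairs: 8


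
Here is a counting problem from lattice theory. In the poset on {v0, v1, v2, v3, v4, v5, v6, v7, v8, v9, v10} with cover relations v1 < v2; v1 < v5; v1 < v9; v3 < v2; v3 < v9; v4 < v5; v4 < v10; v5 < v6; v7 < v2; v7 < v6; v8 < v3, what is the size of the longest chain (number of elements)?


A chain is a totally ordered subset; we count the number of elements in a maximum chain.
Compute, for each element x, the size of the longest chain ending at x:
  v0: 1
  v1: 1
  v4: 1
  v7: 1
  v8: 1
  v3: 2
  ...
A maximum chain: v8 < v3 < v2
Number of elements in the longest chain: 3


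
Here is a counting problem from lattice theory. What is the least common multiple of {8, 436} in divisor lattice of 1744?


In a divisor lattice, join = lcm (least common multiple).
Compute lcm iteratively: start with first element, then lcm(current, next).
Elements: [8, 436]
lcm(8,436) = 872
Final lcm = 872


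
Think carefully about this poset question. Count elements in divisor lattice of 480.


Divisors of 480: [1, 2, 3, 4, 5, 6, 8, 10, 12, 15, 16, 20, 24, 30, 32, 40, 48, 60, 80, 96, 120, 160, 240, 480]
Count: 24


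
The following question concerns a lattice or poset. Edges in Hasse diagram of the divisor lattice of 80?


A cover relation a -< b holds when a < b with no c strictly between.
Cover relations:
  1 -< 2
  1 -< 5
  2 -< 4
  2 -< 10
  4 -< 8
  4 -< 20
  5 -< 10
  8 -< 16
  ...5 more
Total: 13


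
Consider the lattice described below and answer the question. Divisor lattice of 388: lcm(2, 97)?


Join=lcm.
gcd(2,97)=1
lcm=194


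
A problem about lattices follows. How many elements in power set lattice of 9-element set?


Power set = 2^n.
2^9 = 512


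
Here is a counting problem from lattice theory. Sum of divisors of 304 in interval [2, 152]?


Interval [2,152] in divisors of 304: [2, 4, 8, 38, 76, 152]
Sum = 280


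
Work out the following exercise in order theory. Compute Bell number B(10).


B(n) = number of set partitions of an n-element set.
B(n) satisfies the recurrence: B(n+1) = sum_k C(n,k)*B(k).
B(10) = 115975


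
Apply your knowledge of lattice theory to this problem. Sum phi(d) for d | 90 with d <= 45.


Divisors of 90 up to 45: [1, 2, 3, 5, 6, 9, 10, 15, 18, 30, 45]
phi values: [1, 1, 2, 4, 2, 6, 4, 8, 6, 8, 24]
Sum = 66


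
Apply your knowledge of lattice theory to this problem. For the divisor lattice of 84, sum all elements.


sigma(n) = sum of divisors.
Divisors of 84: [1, 2, 3, 4, 6, 7, 12, 14, 21, 28, 42, 84]
Sum = 224


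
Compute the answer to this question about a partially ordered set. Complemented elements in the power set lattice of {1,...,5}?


An element a is complemented if some b has a meet b = bottom, a join b = top.
every subset A has complement S\A, so all elements are complemented.
Complemented elements: {}, {1}, {2}, {3}, {4}, {5}, ... (26 more)
Count: 32


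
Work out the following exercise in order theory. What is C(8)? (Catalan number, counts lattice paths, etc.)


C(n) = C(2n, n) / (n+1).
C(16, 8) = 12870
C(8) = 12870 / 9 = 1430


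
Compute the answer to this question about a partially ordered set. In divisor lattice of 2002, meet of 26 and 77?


In a divisor lattice, meet = gcd (greatest common divisor).
By Euclidean algorithm or factoring: gcd(26,77) = 1


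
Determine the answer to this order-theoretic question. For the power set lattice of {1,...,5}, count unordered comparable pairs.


A comparable pair {a,b} has a < b or b < a in the order.
Count unordered pairs where one element is strictly below the other.
Examples: {{},{1}}, {{},{2}}, {{},{3}}, {{},{4}}, ...
Total comparable pairs: 211


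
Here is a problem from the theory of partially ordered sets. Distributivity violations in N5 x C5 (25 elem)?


Distributive law: a ^ (b v c) = (a ^ b) v (a ^ c).
Check all 25^3 = 15625 ordered triples (a,b,c).
  e.g. a=(b,0), b=(a,0), c=(c,0): lhs=(b,0) != rhs=(a,0)
  e.g. a=(b,0), b=(a,0), c=(c,1): lhs=(b,0) != rhs=(a,0)
Total violating triples: 250


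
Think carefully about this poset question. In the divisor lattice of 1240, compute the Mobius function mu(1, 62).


In a divisor lattice, mu(a,b) = mu(b/a) where mu is the classical Mobius function.
b/a = 62/1 = 62
Prime factorization of 62: primes [2, 31]
62 is squarefree with 2 prime factor(s), so mu(62) = (-1)^2 = 1


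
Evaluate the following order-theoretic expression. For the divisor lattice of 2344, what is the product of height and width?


Height = length of longest chain minus 1; width = size of largest antichain.
A maximum chain: 1 | 293 | 586 | 1172 | 2344  (height 4).
A maximum antichain: {2, 293}  (width 2).
Product = 4 * 2 = 8


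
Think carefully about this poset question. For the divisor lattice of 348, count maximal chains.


A maximal chain goes from the minimum element to a maximal element via cover relations.
Counting all min-to-max paths in the cover graph.
Total maximal chains: 12


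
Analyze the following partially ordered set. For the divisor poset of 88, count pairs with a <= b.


The order relation is {(a,b) : a <= b}, reflexive so it includes (a,a).
Examples: (1,1), (1,11), (1,2), (1,22), (1,4), ...
Total ordered pairs: 30


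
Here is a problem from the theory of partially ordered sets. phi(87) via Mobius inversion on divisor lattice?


phi(n) = n * prod_{p|n} (1 - 1/p).
Prime divisors of 87: [3, 29]
phi(87) = 87 * (1 - 1/3) * (1 - 1/29)
phi(87) = 56


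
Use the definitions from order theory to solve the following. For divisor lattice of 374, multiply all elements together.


Divisors of 374: [1, 2, 11, 17, 22, 34, 187, 374]
Product = n^(d(n)/2) = 374^(8/2)
Product = 19565295376


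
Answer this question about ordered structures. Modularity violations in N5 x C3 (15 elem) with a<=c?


Modular law: if a <= c then a v (b ^ c) = (a v b) ^ c.
Check all triples (a,b,c) with a <= c among 15 elements.
  e.g. a=(a,0), b=(c,0), c=(b,0): lhs=(a,0) != rhs=(b,0)
  e.g. a=(a,0), b=(c,1), c=(b,0): lhs=(a,0) != rhs=(b,0)
Total violating triples: 18


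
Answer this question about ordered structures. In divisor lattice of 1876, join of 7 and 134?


In a divisor lattice, join = lcm (least common multiple).
gcd(7,134) = 1
lcm(7,134) = 7*134/gcd = 938/1 = 938


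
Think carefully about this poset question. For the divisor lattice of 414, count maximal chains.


A maximal chain goes from the minimum element to a maximal element via cover relations.
Counting all min-to-max paths in the cover graph.
Total maximal chains: 12


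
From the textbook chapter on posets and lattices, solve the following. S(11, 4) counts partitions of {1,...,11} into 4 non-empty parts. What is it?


S(n,k) = k*S(n-1,k) + S(n-1,k-1).
S(10,4) = 34105, S(10,3) = 9330
S(11,4) = 4*34105 + 9330 = 136420 + 9330
S(11,4) = 145750


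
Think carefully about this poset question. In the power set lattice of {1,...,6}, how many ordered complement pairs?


Complement pair (a,b): a meet b = bottom, a join b = top.
Here: A intersect B = {} and A union B = {1,...,6}.
Pairs found: ({},{1,2,3,4,5,6}), ({1},{2,3,4,5,6}), ({2},{1,3,4,5,6}), ({3},{1,2,4,5,6}), ... (60 more)
Total ordered pairs: 64


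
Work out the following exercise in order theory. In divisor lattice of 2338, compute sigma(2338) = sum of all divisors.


sigma(n) = sum of divisors.
Divisors of 2338: [1, 2, 7, 14, 167, 334, 1169, 2338]
Sum = 4032


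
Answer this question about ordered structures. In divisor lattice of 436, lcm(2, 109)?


Join=lcm.
gcd(2,109)=1
lcm=218


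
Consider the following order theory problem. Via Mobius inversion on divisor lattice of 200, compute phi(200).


phi(n) = n * prod_{p|n} (1 - 1/p).
Prime divisors of 200: [2, 5]
phi(200) = 200 * (1 - 1/2) * (1 - 1/5)
phi(200) = 80


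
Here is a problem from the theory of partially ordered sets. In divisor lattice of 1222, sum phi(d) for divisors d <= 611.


Divisors of 1222 up to 611: [1, 2, 13, 26, 47, 94, 611]
phi values: [1, 1, 12, 12, 46, 46, 552]
Sum = 670


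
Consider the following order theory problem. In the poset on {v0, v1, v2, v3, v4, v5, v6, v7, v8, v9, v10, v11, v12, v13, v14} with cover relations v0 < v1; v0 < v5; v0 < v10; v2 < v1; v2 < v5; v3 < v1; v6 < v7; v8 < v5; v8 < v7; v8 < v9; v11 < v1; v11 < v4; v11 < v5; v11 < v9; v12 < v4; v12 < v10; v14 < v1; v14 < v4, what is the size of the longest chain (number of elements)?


A chain is a totally ordered subset; we count the number of elements in a maximum chain.
Compute, for each element x, the size of the longest chain ending at x:
  v0: 1
  v2: 1
  v3: 1
  v6: 1
  v8: 1
  v11: 1
  ...
A maximum chain: v0 < v1
Number of elements in the longest chain: 2


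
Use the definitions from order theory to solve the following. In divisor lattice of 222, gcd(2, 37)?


Meet=gcd.
gcd(2,37)=1


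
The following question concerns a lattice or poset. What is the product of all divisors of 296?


Divisors of 296: [1, 2, 4, 8, 37, 74, 148, 296]
Product = n^(d(n)/2) = 296^(8/2)
Product = 7676563456


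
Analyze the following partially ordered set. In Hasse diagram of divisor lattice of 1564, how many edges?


A cover relation a -< b holds when a < b with no c strictly between.
Cover relations:
  1 -< 2
  1 -< 17
  1 -< 23
  2 -< 4
  2 -< 34
  2 -< 46
  4 -< 68
  4 -< 92
  ...12 more
Total: 20


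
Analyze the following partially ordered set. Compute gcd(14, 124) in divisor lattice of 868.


In a divisor lattice, meet = gcd (greatest common divisor).
By Euclidean algorithm or factoring: gcd(14,124) = 2


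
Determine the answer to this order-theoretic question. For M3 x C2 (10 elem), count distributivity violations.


Distributive law: a ^ (b v c) = (a ^ b) v (a ^ c).
Check all 10^3 = 1000 ordered triples (a,b,c).
  e.g. a=(a1,0), b=(a2,0), c=(a3,0): lhs=(a1,0) != rhs=(0,0)
  e.g. a=(a1,0), b=(a2,0), c=(a3,1): lhs=(a1,0) != rhs=(0,0)
Total violating triples: 48


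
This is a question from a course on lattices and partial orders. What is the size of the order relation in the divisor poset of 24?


The order relation is {(a,b) : a <= b}, reflexive so it includes (a,a).
Examples: (1,1), (1,12), (1,2), (1,24), (1,3), ...
Total ordered pairs: 30


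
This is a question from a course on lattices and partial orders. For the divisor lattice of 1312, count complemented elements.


An element a is complemented if some b has a meet b = bottom, a join b = top.
a is complemented iff gcd(a, n/a)=1, i.e. a is a unitary divisor of 1312.
Complemented elements: 1, 32, 41, 1312
Count: 4


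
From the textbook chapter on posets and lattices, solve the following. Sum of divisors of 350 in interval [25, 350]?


Interval [25,350] in divisors of 350: [25, 50, 175, 350]
Sum = 600


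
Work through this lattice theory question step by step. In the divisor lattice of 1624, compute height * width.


Height = length of longest chain minus 1; width = size of largest antichain.
A maximum chain: 1 | 29 | 203 | 406 | 812 | 1624  (height 5).
A maximum antichain: {4, 14, 58, 203}  (width 4).
Product = 5 * 4 = 20


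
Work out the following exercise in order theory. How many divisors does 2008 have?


Divisors of 2008: [1, 2, 4, 8, 251, 502, 1004, 2008]
Count: 8


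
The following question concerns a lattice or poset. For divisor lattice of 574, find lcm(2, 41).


In a divisor lattice, join = lcm (least common multiple).
Compute lcm iteratively: start with first element, then lcm(current, next).
Elements: [2, 41]
lcm(2,41) = 82
Final lcm = 82


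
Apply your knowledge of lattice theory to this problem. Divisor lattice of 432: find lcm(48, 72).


In a divisor lattice, join = lcm (least common multiple).
gcd(48,72) = 24
lcm(48,72) = 48*72/gcd = 3456/24 = 144


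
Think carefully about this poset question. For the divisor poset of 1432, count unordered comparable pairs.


A comparable pair {a,b} has a < b or b < a in the order.
Count unordered pairs where one element is strictly below the other.
Examples: {1,2}, {1,4}, {1,8}, {1,179}, ...
Total comparable pairs: 22


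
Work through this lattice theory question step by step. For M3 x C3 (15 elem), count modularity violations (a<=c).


Modular law: if a <= c then a v (b ^ c) = (a v b) ^ c.
Check all triples (a,b,c) with a <= c among 15 elements.
This lattice is modular (diamonds M_m and their chain-products are modular).
Total violating triples: 0


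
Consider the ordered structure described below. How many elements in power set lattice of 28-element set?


Power set = 2^n.
2^28 = 268435456


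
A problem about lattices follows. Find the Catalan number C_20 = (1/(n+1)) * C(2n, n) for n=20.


C(n) = C(2n, n) / (n+1).
C(40, 20) = 137846528820
C(20) = 137846528820 / 21 = 6564120420


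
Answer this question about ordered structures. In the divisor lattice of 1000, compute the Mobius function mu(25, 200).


In a divisor lattice, mu(a,b) = mu(b/a) where mu is the classical Mobius function.
b/a = 200/25 = 8
Prime factorization of 8: primes [2]
8 is not squarefree, so mu(8) = 0


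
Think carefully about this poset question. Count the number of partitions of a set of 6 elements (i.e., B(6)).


B(n) = number of set partitions of an n-element set.
B(n) satisfies the recurrence: B(n+1) = sum_k C(n,k)*B(k).
B(6) = 203


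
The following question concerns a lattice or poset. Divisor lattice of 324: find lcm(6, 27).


In a divisor lattice, join = lcm (least common multiple).
gcd(6,27) = 3
lcm(6,27) = 6*27/gcd = 162/3 = 54


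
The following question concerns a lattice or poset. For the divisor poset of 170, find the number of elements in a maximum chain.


A chain is a totally ordered subset; we count the number of elements in a maximum chain.
Compute, for each element x, the size of the longest chain ending at x:
  1: 1
  2: 2
  5: 2
  17: 2
  10: 3
  34: 3
  ...
A maximum chain: 1 < 2 < 10 < 170
Number of elements in the longest chain: 4


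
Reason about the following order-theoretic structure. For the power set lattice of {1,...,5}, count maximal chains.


A maximal chain goes from the minimum element to a maximal element via cover relations.
Counting all min-to-max paths in the cover graph.
Total maximal chains: 120


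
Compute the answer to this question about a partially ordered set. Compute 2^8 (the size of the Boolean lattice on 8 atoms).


Power set = 2^n.
2^8 = 256


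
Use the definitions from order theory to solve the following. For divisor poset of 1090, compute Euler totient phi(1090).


phi(n) = n * prod_{p|n} (1 - 1/p).
Prime divisors of 1090: [2, 5, 109]
phi(1090) = 1090 * (1 - 1/2) * (1 - 1/5) * (1 - 1/109)
phi(1090) = 432


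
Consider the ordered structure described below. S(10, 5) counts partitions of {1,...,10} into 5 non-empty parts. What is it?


S(n,k) = k*S(n-1,k) + S(n-1,k-1).
S(9,5) = 6951, S(9,4) = 7770
S(10,5) = 5*6951 + 7770 = 34755 + 7770
S(10,5) = 42525


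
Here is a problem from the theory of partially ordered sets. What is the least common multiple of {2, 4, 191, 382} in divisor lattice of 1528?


In a divisor lattice, join = lcm (least common multiple).
Compute lcm iteratively: start with first element, then lcm(current, next).
Elements: [2, 4, 191, 382]
lcm(2,4) = 4
lcm(4,191) = 764
lcm(764,382) = 764
Final lcm = 764


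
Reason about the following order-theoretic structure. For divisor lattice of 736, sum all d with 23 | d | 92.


Interval [23,92] in divisors of 736: [23, 46, 92]
Sum = 161


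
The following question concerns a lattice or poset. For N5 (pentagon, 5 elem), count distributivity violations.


Distributive law: a ^ (b v c) = (a ^ b) v (a ^ c).
Check all 5^3 = 125 ordered triples (a,b,c).
  e.g. a=b, b=a, c=c: lhs=b != rhs=a
  e.g. a=b, b=c, c=a: lhs=b != rhs=a
Total violating triples: 2


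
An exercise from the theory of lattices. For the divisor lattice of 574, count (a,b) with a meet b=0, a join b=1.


Complement pair (a,b): a meet b = bottom, a join b = top.
Here: gcd(a,b)=1 and lcm(a,b)=574, i.e. a*b=574 with a,b coprime.
Pairs found: (1,574), (2,287), (7,82), (14,41), ... (4 more)
Total ordered pairs: 8


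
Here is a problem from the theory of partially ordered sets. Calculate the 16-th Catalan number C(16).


C(n) = C(2n, n) / (n+1).
C(32, 16) = 601080390
C(16) = 601080390 / 17 = 35357670


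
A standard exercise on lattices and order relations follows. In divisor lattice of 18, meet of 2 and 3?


In a divisor lattice, meet = gcd (greatest common divisor).
By Euclidean algorithm or factoring: gcd(2,3) = 1


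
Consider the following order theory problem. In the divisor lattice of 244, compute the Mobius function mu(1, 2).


In a divisor lattice, mu(a,b) = mu(b/a) where mu is the classical Mobius function.
b/a = 2/1 = 2
Prime factorization of 2: primes [2]
2 is squarefree with 1 prime factor(s), so mu(2) = (-1)^1 = -1


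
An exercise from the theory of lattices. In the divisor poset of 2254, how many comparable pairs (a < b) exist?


A comparable pair {a,b} has a < b or b < a in the order.
Count unordered pairs where one element is strictly below the other.
Examples: {1,2}, {1,7}, {1,14}, {1,23}, ...
Total comparable pairs: 42


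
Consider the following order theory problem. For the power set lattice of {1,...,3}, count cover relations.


A cover relation a -< b holds when a < b with no c strictly between.
Cover relations:
  {} -< {1}
  {} -< {2}
  {} -< {3}
  {1} -< {1,2}
  {1} -< {1,3}
  {2} -< {1,2}
  {2} -< {2,3}
  {3} -< {1,3}
  ...4 more
Total: 12


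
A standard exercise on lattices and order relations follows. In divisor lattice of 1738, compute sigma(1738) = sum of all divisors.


sigma(n) = sum of divisors.
Divisors of 1738: [1, 2, 11, 22, 79, 158, 869, 1738]
Sum = 2880


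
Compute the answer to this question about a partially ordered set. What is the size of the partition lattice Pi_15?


B(n) = number of set partitions of an n-element set.
B(n) satisfies the recurrence: B(n+1) = sum_k C(n,k)*B(k).
B(15) = 1382958545


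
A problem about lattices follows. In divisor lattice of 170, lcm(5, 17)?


Join=lcm.
gcd(5,17)=1
lcm=85


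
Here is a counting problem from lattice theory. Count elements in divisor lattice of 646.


Divisors of 646: [1, 2, 17, 19, 34, 38, 323, 646]
Count: 8


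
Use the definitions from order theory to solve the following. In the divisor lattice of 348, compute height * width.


Height = length of longest chain minus 1; width = size of largest antichain.
A maximum chain: 1 | 29 | 87 | 174 | 348  (height 4).
A maximum antichain: {4, 6, 58, 87}  (width 4).
Product = 4 * 4 = 16


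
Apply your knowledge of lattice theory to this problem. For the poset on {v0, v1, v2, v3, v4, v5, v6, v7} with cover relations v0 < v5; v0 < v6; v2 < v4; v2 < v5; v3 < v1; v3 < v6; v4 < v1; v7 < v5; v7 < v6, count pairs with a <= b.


The order relation is {(a,b) : a <= b}, reflexive so it includes (a,a).
Examples: (v0,v0), (v0,v5), (v0,v6), (v1,v1), (v2,v1), ...
Total ordered pairs: 18


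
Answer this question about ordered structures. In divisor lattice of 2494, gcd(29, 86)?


Meet=gcd.
gcd(29,86)=1


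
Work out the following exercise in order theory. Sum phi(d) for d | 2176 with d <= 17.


Divisors of 2176 up to 17: [1, 2, 4, 8, 16, 17]
phi values: [1, 1, 2, 4, 8, 16]
Sum = 32


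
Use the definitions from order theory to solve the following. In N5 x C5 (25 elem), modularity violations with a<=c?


Modular law: if a <= c then a v (b ^ c) = (a v b) ^ c.
Check all triples (a,b,c) with a <= c among 25 elements.
  e.g. a=(a,0), b=(c,0), c=(b,0): lhs=(a,0) != rhs=(b,0)
  e.g. a=(a,0), b=(c,1), c=(b,0): lhs=(a,0) != rhs=(b,0)
Total violating triples: 75


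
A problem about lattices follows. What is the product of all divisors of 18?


Divisors of 18: [1, 2, 3, 6, 9, 18]
Product = n^(d(n)/2) = 18^(6/2)
Product = 5832


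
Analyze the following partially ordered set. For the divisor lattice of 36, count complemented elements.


An element a is complemented if some b has a meet b = bottom, a join b = top.
a is complemented iff gcd(a, n/a)=1, i.e. a is a unitary divisor of 36.
Complemented elements: 1, 4, 9, 36
Count: 4


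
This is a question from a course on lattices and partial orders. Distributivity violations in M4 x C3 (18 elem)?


Distributive law: a ^ (b v c) = (a ^ b) v (a ^ c).
Check all 18^3 = 5832 ordered triples (a,b,c).
  e.g. a=(a1,0), b=(a2,0), c=(a3,0): lhs=(a1,0) != rhs=(0,0)
  e.g. a=(a1,0), b=(a2,0), c=(a3,1): lhs=(a1,0) != rhs=(0,0)
Total violating triples: 648


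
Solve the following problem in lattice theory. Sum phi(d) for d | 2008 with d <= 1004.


Divisors of 2008 up to 1004: [1, 2, 4, 8, 251, 502, 1004]
phi values: [1, 1, 2, 4, 250, 250, 500]
Sum = 1008


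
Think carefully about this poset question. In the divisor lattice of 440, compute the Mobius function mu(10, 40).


In a divisor lattice, mu(a,b) = mu(b/a) where mu is the classical Mobius function.
b/a = 40/10 = 4
Prime factorization of 4: primes [2]
4 is not squarefree, so mu(4) = 0


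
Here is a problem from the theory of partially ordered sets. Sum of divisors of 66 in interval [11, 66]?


Interval [11,66] in divisors of 66: [11, 22, 33, 66]
Sum = 132


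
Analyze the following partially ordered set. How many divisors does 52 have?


Divisors of 52: [1, 2, 4, 13, 26, 52]
Count: 6


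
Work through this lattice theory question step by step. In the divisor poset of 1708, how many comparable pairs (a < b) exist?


A comparable pair {a,b} has a < b or b < a in the order.
Count unordered pairs where one element is strictly below the other.
Examples: {1,2}, {1,4}, {1,7}, {1,14}, ...
Total comparable pairs: 42


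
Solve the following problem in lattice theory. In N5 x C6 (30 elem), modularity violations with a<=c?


Modular law: if a <= c then a v (b ^ c) = (a v b) ^ c.
Check all triples (a,b,c) with a <= c among 30 elements.
  e.g. a=(a,0), b=(c,0), c=(b,0): lhs=(a,0) != rhs=(b,0)
  e.g. a=(a,0), b=(c,1), c=(b,0): lhs=(a,0) != rhs=(b,0)
Total violating triples: 126


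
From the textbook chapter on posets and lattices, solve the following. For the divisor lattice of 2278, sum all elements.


sigma(n) = sum of divisors.
Divisors of 2278: [1, 2, 17, 34, 67, 134, 1139, 2278]
Sum = 3672


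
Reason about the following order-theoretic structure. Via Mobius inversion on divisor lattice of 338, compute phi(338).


phi(n) = n * prod_{p|n} (1 - 1/p).
Prime divisors of 338: [2, 13]
phi(338) = 338 * (1 - 1/2) * (1 - 1/13)
phi(338) = 156


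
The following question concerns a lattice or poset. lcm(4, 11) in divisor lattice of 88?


Join=lcm.
gcd(4,11)=1
lcm=44


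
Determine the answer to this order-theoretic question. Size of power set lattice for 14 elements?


Power set = 2^n.
2^14 = 16384


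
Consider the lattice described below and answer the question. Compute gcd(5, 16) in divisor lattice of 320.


In a divisor lattice, meet = gcd (greatest common divisor).
By Euclidean algorithm or factoring: gcd(5,16) = 1


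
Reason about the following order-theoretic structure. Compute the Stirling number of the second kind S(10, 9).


S(n,k) = k*S(n-1,k) + S(n-1,k-1).
S(9,9) = 1, S(9,8) = 36
S(10,9) = 9*1 + 36 = 9 + 36
S(10,9) = 45


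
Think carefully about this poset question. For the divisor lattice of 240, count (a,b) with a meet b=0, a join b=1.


Complement pair (a,b): a meet b = bottom, a join b = top.
Here: gcd(a,b)=1 and lcm(a,b)=240, i.e. a*b=240 with a,b coprime.
Pairs found: (1,240), (3,80), (5,48), (15,16), ... (4 more)
Total ordered pairs: 8


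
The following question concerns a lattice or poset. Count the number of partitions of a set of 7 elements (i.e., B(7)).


B(n) = number of set partitions of an n-element set.
B(n) satisfies the recurrence: B(n+1) = sum_k C(n,k)*B(k).
B(7) = 877


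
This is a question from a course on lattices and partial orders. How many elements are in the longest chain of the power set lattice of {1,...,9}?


A chain is a totally ordered subset; we count the number of elements in a maximum chain.
Compute, for each element x, the size of the longest chain ending at x:
  {}: 1
  {1}: 2
  {2}: 2
  {3}: 2
  {4}: 2
  {5}: 2
  ...
A maximum chain: {} < {1} < {1,2} < {1,2,3} < {1,2,3,4} < {1,2,3,4,5} < {1,2,3,4,5,6} < {1,2,3,4,5,6,7} < {1,2,3,4,5,6,7,8} < {1,2,3,4,5,6,7,8,9}
Number of elements in the longest chain: 10


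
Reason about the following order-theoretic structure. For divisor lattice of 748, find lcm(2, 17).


In a divisor lattice, join = lcm (least common multiple).
Compute lcm iteratively: start with first element, then lcm(current, next).
Elements: [2, 17]
lcm(2,17) = 34
Final lcm = 34


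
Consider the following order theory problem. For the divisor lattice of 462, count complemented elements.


An element a is complemented if some b has a meet b = bottom, a join b = top.
a is complemented iff gcd(a, n/a)=1, i.e. a is a unitary divisor of 462.
Complemented elements: 1, 2, 3, 6, 7, 11, ... (10 more)
Count: 16


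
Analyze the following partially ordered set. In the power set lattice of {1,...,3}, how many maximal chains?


A maximal chain goes from the minimum element to a maximal element via cover relations.
Counting all min-to-max paths in the cover graph.
Total maximal chains: 6


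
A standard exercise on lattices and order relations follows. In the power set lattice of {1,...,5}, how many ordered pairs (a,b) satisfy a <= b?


The order relation is {(a,b) : a <= b}, reflexive so it includes (a,a).
Examples: ({},{}), ({},{1,2}), ({},{1,2,3}), ({},{1,2,3,4}), ({},{1,2,3,4,5}), ...
Total ordered pairs: 243


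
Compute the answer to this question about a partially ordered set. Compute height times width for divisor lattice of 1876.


Height = length of longest chain minus 1; width = size of largest antichain.
A maximum chain: 1 | 67 | 469 | 938 | 1876  (height 4).
A maximum antichain: {4, 14, 134, 469}  (width 4).
Product = 4 * 4 = 16


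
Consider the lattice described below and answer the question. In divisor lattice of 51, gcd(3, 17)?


Meet=gcd.
gcd(3,17)=1


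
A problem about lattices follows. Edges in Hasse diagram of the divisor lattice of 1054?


A cover relation a -< b holds when a < b with no c strictly between.
Cover relations:
  1 -< 2
  1 -< 17
  1 -< 31
  2 -< 34
  2 -< 62
  17 -< 34
  17 -< 527
  31 -< 62
  ...4 more
Total: 12


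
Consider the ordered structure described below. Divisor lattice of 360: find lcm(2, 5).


In a divisor lattice, join = lcm (least common multiple).
gcd(2,5) = 1
lcm(2,5) = 2*5/gcd = 10/1 = 10


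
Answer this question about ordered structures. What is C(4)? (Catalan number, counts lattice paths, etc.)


C(n) = C(2n, n) / (n+1).
C(8, 4) = 70
C(4) = 70 / 5 = 14


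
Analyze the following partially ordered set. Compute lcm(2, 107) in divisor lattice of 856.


In a divisor lattice, join = lcm (least common multiple).
gcd(2,107) = 1
lcm(2,107) = 2*107/gcd = 214/1 = 214


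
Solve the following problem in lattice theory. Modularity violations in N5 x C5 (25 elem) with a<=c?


Modular law: if a <= c then a v (b ^ c) = (a v b) ^ c.
Check all triples (a,b,c) with a <= c among 25 elements.
  e.g. a=(a,0), b=(c,0), c=(b,0): lhs=(a,0) != rhs=(b,0)
  e.g. a=(a,0), b=(c,1), c=(b,0): lhs=(a,0) != rhs=(b,0)
Total violating triples: 75


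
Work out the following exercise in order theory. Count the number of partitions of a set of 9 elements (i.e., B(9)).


B(n) = number of set partitions of an n-element set.
B(n) satisfies the recurrence: B(n+1) = sum_k C(n,k)*B(k).
B(9) = 21147


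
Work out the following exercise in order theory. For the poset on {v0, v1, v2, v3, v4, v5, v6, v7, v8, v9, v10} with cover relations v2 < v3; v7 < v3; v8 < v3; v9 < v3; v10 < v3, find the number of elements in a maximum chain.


A chain is a totally ordered subset; we count the number of elements in a maximum chain.
Compute, for each element x, the size of the longest chain ending at x:
  v0: 1
  v1: 1
  v2: 1
  v4: 1
  v5: 1
  v6: 1
  ...
A maximum chain: v2 < v3
Number of elements in the longest chain: 2


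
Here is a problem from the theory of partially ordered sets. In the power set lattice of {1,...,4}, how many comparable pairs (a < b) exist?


A comparable pair {a,b} has a < b or b < a in the order.
Count unordered pairs where one element is strictly below the other.
Examples: {{},{1}}, {{},{2}}, {{},{3}}, {{},{4}}, ...
Total comparable pairs: 65


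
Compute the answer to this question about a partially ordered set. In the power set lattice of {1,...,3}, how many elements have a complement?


An element a is complemented if some b has a meet b = bottom, a join b = top.
every subset A has complement S\A, so all elements are complemented.
Complemented elements: {}, {1}, {2}, {3}, {1,2}, {1,3}, ... (2 more)
Count: 8


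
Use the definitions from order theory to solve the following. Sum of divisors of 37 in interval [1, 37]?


Interval [1,37] in divisors of 37: [1, 37]
Sum = 38


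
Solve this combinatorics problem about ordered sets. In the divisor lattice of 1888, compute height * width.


Height = length of longest chain minus 1; width = size of largest antichain.
A maximum chain: 1 | 59 | 118 | 236 | 472 | 944 | 1888  (height 6).
A maximum antichain: {2, 59}  (width 2).
Product = 6 * 2 = 12


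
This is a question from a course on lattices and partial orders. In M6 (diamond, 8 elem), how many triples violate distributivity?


Distributive law: a ^ (b v c) = (a ^ b) v (a ^ c).
Check all 8^3 = 512 ordered triples (a,b,c).
  e.g. a=a1, b=a2, c=a3: lhs=a1 != rhs=0
  e.g. a=a1, b=a2, c=a4: lhs=a1 != rhs=0
Total violating triples: 120


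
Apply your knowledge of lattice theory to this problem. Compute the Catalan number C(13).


C(n) = C(2n, n) / (n+1).
C(26, 13) = 10400600
C(13) = 10400600 / 14 = 742900


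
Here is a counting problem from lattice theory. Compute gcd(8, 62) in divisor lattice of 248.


In a divisor lattice, meet = gcd (greatest common divisor).
By Euclidean algorithm or factoring: gcd(8,62) = 2


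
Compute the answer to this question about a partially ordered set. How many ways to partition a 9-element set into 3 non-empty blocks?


S(n,k) = k*S(n-1,k) + S(n-1,k-1).
S(8,3) = 966, S(8,2) = 127
S(9,3) = 3*966 + 127 = 2898 + 127
S(9,3) = 3025


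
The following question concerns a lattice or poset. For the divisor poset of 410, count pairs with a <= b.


The order relation is {(a,b) : a <= b}, reflexive so it includes (a,a).
Examples: (1,1), (1,10), (1,2), (1,205), (1,41), ...
Total ordered pairs: 27


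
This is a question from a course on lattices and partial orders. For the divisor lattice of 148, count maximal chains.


A maximal chain goes from the minimum element to a maximal element via cover relations.
Counting all min-to-max paths in the cover graph.
Total maximal chains: 3


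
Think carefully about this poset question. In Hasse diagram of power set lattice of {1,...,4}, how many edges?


A cover relation a -< b holds when a < b with no c strictly between.
Cover relations:
  {} -< {1}
  {} -< {2}
  {} -< {3}
  {} -< {4}
  {1} -< {1,2}
  {1} -< {1,3}
  {1} -< {1,4}
  {2} -< {1,2}
  ...24 more
Total: 32


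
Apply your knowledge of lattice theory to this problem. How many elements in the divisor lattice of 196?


Divisors of 196: [1, 2, 4, 7, 14, 28, 49, 98, 196]
Count: 9


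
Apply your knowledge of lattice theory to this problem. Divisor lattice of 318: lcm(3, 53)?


Join=lcm.
gcd(3,53)=1
lcm=159


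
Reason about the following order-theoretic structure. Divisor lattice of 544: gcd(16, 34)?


Meet=gcd.
gcd(16,34)=2


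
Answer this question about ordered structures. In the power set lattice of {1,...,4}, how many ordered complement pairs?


Complement pair (a,b): a meet b = bottom, a join b = top.
Here: A intersect B = {} and A union B = {1,...,4}.
Pairs found: ({},{1,2,3,4}), ({1},{2,3,4}), ({2},{1,3,4}), ({3},{1,2,4}), ... (12 more)
Total ordered pairs: 16


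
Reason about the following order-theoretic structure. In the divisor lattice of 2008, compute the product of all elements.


Divisors of 2008: [1, 2, 4, 8, 251, 502, 1004, 2008]
Product = n^(d(n)/2) = 2008^(8/2)
Product = 16257540100096


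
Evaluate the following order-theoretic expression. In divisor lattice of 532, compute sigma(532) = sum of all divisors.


sigma(n) = sum of divisors.
Divisors of 532: [1, 2, 4, 7, 14, 19, 28, 38, 76, 133, 266, 532]
Sum = 1120


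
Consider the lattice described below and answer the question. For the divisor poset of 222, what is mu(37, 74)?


In a divisor lattice, mu(a,b) = mu(b/a) where mu is the classical Mobius function.
b/a = 74/37 = 2
Prime factorization of 2: primes [2]
2 is squarefree with 1 prime factor(s), so mu(2) = (-1)^1 = -1


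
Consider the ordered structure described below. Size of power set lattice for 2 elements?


Power set = 2^n.
2^2 = 4


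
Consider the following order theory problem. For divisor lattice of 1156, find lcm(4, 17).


In a divisor lattice, join = lcm (least common multiple).
Compute lcm iteratively: start with first element, then lcm(current, next).
Elements: [4, 17]
lcm(4,17) = 68
Final lcm = 68


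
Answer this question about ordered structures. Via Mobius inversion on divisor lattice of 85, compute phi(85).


phi(n) = n * prod_{p|n} (1 - 1/p).
Prime divisors of 85: [5, 17]
phi(85) = 85 * (1 - 1/5) * (1 - 1/17)
phi(85) = 64


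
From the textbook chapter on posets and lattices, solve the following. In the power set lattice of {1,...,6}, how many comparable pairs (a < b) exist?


A comparable pair {a,b} has a < b or b < a in the order.
Count unordered pairs where one element is strictly below the other.
Examples: {{},{1}}, {{},{2}}, {{},{3}}, {{},{4}}, ...
Total comparable pairs: 665


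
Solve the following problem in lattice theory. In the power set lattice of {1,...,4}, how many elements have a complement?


An element a is complemented if some b has a meet b = bottom, a join b = top.
every subset A has complement S\A, so all elements are complemented.
Complemented elements: {}, {1}, {2}, {3}, {4}, {1,2}, ... (10 more)
Count: 16


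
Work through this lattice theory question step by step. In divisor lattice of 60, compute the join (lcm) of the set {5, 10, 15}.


In a divisor lattice, join = lcm (least common multiple).
Compute lcm iteratively: start with first element, then lcm(current, next).
Elements: [5, 10, 15]
lcm(5,10) = 10
lcm(10,15) = 30
Final lcm = 30


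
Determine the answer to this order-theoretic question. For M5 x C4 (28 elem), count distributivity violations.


Distributive law: a ^ (b v c) = (a ^ b) v (a ^ c).
Check all 28^3 = 21952 ordered triples (a,b,c).
  e.g. a=(a1,0), b=(a2,0), c=(a3,0): lhs=(a1,0) != rhs=(0,0)
  e.g. a=(a1,0), b=(a2,0), c=(a3,1): lhs=(a1,0) != rhs=(0,0)
Total violating triples: 3840


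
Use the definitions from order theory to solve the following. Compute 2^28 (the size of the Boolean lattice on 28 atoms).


Power set = 2^n.
2^28 = 268435456


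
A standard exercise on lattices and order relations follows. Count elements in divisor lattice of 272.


Divisors of 272: [1, 2, 4, 8, 16, 17, 34, 68, 136, 272]
Count: 10


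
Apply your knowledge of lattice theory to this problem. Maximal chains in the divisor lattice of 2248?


A maximal chain goes from the minimum element to a maximal element via cover relations.
Counting all min-to-max paths in the cover graph.
Total maximal chains: 4


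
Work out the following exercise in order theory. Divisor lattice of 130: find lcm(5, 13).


In a divisor lattice, join = lcm (least common multiple).
gcd(5,13) = 1
lcm(5,13) = 5*13/gcd = 65/1 = 65


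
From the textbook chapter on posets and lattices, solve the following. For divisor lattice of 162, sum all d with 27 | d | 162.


Interval [27,162] in divisors of 162: [27, 54, 81, 162]
Sum = 324


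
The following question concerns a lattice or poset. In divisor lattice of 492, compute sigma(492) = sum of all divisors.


sigma(n) = sum of divisors.
Divisors of 492: [1, 2, 3, 4, 6, 12, 41, 82, 123, 164, 246, 492]
Sum = 1176


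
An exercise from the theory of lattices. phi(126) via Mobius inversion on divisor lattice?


phi(n) = n * prod_{p|n} (1 - 1/p).
Prime divisors of 126: [2, 3, 7]
phi(126) = 126 * (1 - 1/2) * (1 - 1/3) * (1 - 1/7)
phi(126) = 36


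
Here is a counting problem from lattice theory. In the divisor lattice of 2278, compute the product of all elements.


Divisors of 2278: [1, 2, 17, 34, 67, 134, 1139, 2278]
Product = n^(d(n)/2) = 2278^(8/2)
Product = 26928668432656


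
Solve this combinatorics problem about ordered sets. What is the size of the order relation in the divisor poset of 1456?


The order relation is {(a,b) : a <= b}, reflexive so it includes (a,a).
Examples: (1,1), (1,104), (1,112), (1,13), (1,14), ...
Total ordered pairs: 135


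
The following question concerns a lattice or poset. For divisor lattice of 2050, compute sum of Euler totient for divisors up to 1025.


Divisors of 2050 up to 1025: [1, 2, 5, 10, 25, 41, 50, 82, 205, 410, 1025]
phi values: [1, 1, 4, 4, 20, 40, 20, 40, 160, 160, 800]
Sum = 1250


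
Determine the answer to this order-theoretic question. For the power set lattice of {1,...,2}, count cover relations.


A cover relation a -< b holds when a < b with no c strictly between.
Cover relations:
  {} -< {1}
  {} -< {2}
  {1} -< {1,2}
  {2} -< {1,2}
Total: 4
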